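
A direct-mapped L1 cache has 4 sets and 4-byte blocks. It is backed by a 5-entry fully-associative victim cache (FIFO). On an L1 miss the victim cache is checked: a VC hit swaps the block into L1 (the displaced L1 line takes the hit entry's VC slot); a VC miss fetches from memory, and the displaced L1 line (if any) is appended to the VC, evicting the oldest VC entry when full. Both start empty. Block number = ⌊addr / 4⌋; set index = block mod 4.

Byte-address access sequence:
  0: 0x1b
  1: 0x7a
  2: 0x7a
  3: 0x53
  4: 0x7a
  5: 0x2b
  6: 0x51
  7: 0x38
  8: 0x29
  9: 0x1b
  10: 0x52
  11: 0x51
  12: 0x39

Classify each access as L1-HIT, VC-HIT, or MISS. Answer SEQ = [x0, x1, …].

#0 0x1b→b6/s2 MISS; vc=[]
#1 0x7a→b30/s2 MISS; vc=[6]
#2 0x7a→b30/s2 L1-HIT; vc=[6]
#3 0x53→b20/s0 MISS; vc=[6]
#4 0x7a→b30/s2 L1-HIT; vc=[6]
#5 0x2b→b10/s2 MISS; vc=[6,30]
#6 0x51→b20/s0 L1-HIT; vc=[6,30]
#7 0x38→b14/s2 MISS; vc=[6,30,10]
#8 0x29→b10/s2 VC-HIT; vc=[6,30,14]
#9 0x1b→b6/s2 VC-HIT; vc=[10,30,14]
#10 0x52→b20/s0 L1-HIT; vc=[10,30,14]
#11 0x51→b20/s0 L1-HIT; vc=[10,30,14]
#12 0x39→b14/s2 VC-HIT; vc=[10,30,6]

SEQ = [MISS, MISS, L1-HIT, MISS, L1-HIT, MISS, L1-HIT, MISS, VC-HIT, VC-HIT, L1-HIT, L1-HIT, VC-HIT]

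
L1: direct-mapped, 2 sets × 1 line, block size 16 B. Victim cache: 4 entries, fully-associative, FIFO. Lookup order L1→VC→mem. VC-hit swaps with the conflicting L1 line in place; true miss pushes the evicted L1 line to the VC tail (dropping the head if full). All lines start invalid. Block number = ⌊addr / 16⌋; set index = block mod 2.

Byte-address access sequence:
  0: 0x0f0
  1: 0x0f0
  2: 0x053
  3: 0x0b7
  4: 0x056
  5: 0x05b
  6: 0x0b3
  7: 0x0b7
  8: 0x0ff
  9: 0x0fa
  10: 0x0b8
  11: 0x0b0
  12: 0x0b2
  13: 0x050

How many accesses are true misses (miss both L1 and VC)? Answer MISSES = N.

MISSES = 3

#0 0xf0→b15/s1 MISS; vc=[]
#1 0xf0→b15/s1 L1-HIT; vc=[]
#2 0x53→b5/s1 MISS; vc=[15]
#3 0xb7→b11/s1 MISS; vc=[15,5]
#4 0x56→b5/s1 VC-HIT; vc=[15,11]
#5 0x5b→b5/s1 L1-HIT; vc=[15,11]
#6 0xb3→b11/s1 VC-HIT; vc=[15,5]
#7 0xb7→b11/s1 L1-HIT; vc=[15,5]
#8 0xff→b15/s1 VC-HIT; vc=[11,5]
#9 0xfa→b15/s1 L1-HIT; vc=[11,5]
#10 0xb8→b11/s1 VC-HIT; vc=[15,5]
#11 0xb0→b11/s1 L1-HIT; vc=[15,5]
#12 0xb2→b11/s1 L1-HIT; vc=[15,5]
#13 0x50→b5/s1 VC-HIT; vc=[15,11]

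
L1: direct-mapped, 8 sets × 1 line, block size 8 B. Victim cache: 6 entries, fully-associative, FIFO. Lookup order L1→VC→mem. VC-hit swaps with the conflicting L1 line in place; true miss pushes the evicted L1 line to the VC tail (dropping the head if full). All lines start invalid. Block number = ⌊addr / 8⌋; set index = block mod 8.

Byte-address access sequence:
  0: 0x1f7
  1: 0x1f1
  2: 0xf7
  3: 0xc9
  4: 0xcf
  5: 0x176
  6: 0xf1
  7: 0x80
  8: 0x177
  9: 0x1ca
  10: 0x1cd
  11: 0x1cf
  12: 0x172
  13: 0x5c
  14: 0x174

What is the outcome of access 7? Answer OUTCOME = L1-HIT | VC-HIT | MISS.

0: 0x1f7 (blk 62, set 6) → MISS  vc=[]
1: 0x1f1 (blk 62, set 6) → L1-HIT  vc=[]
2: 0xf7 (blk 30, set 6) → MISS  vc=[62]
3: 0xc9 (blk 25, set 1) → MISS  vc=[62]
4: 0xcf (blk 25, set 1) → L1-HIT  vc=[62]
5: 0x176 (blk 46, set 6) → MISS  vc=[62, 30]
6: 0xf1 (blk 30, set 6) → VC-HIT  vc=[62, 46]
7: 0x80 (blk 16, set 0) → MISS  vc=[62, 46]
8: 0x177 (blk 46, set 6) → VC-HIT  vc=[62, 30]
9: 0x1ca (blk 57, set 1) → MISS  vc=[62, 30, 25]
10: 0x1cd (blk 57, set 1) → L1-HIT  vc=[62, 30, 25]
11: 0x1cf (blk 57, set 1) → L1-HIT  vc=[62, 30, 25]
12: 0x172 (blk 46, set 6) → L1-HIT  vc=[62, 30, 25]
13: 0x5c (blk 11, set 3) → MISS  vc=[62, 30, 25]
14: 0x174 (blk 46, set 6) → L1-HIT  vc=[62, 30, 25]

OUTCOME = MISS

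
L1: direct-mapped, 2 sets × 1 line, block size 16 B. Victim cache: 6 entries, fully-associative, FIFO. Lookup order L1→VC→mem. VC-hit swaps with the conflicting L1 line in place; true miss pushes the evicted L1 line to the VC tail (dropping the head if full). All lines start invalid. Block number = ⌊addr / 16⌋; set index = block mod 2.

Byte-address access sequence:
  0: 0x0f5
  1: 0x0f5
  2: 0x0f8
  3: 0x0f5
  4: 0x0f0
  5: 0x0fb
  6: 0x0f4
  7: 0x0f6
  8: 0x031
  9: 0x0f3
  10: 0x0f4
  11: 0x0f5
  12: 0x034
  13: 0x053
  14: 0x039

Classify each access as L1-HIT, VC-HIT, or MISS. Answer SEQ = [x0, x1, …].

0: 0xf5 (blk 15, set 1) → MISS  vc=[]
1: 0xf5 (blk 15, set 1) → L1-HIT  vc=[]
2: 0xf8 (blk 15, set 1) → L1-HIT  vc=[]
3: 0xf5 (blk 15, set 1) → L1-HIT  vc=[]
4: 0xf0 (blk 15, set 1) → L1-HIT  vc=[]
5: 0xfb (blk 15, set 1) → L1-HIT  vc=[]
6: 0xf4 (blk 15, set 1) → L1-HIT  vc=[]
7: 0xf6 (blk 15, set 1) → L1-HIT  vc=[]
8: 0x31 (blk 3, set 1) → MISS  vc=[15]
9: 0xf3 (blk 15, set 1) → VC-HIT  vc=[3]
10: 0xf4 (blk 15, set 1) → L1-HIT  vc=[3]
11: 0xf5 (blk 15, set 1) → L1-HIT  vc=[3]
12: 0x34 (blk 3, set 1) → VC-HIT  vc=[15]
13: 0x53 (blk 5, set 1) → MISS  vc=[15, 3]
14: 0x39 (blk 3, set 1) → VC-HIT  vc=[15, 5]

SEQ = [MISS, L1-HIT, L1-HIT, L1-HIT, L1-HIT, L1-HIT, L1-HIT, L1-HIT, MISS, VC-HIT, L1-HIT, L1-HIT, VC-HIT, MISS, VC-HIT]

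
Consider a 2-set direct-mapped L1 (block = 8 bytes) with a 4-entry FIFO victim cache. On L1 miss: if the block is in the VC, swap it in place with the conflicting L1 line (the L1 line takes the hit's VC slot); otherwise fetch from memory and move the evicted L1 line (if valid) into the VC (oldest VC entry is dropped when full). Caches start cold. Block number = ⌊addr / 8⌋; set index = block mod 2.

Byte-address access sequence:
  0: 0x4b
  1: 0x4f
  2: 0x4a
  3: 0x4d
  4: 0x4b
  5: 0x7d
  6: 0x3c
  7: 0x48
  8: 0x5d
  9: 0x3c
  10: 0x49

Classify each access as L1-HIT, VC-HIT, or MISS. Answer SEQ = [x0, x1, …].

SEQ = [MISS, L1-HIT, L1-HIT, L1-HIT, L1-HIT, MISS, MISS, VC-HIT, MISS, VC-HIT, VC-HIT]

  [0] addr=0x4b blk=9 s=1: MISS | VC []
  [1] addr=0x4f blk=9 s=1: L1-HIT | VC []
  [2] addr=0x4a blk=9 s=1: L1-HIT | VC []
  [3] addr=0x4d blk=9 s=1: L1-HIT | VC []
  [4] addr=0x4b blk=9 s=1: L1-HIT | VC []
  [5] addr=0x7d blk=15 s=1: MISS | VC [9]
  [6] addr=0x3c blk=7 s=1: MISS | VC [9, 15]
  [7] addr=0x48 blk=9 s=1: VC-HIT | VC [7, 15]
  [8] addr=0x5d blk=11 s=1: MISS | VC [7, 15, 9]
  [9] addr=0x3c blk=7 s=1: VC-HIT | VC [11, 15, 9]
  [10] addr=0x49 blk=9 s=1: VC-HIT | VC [11, 15, 7]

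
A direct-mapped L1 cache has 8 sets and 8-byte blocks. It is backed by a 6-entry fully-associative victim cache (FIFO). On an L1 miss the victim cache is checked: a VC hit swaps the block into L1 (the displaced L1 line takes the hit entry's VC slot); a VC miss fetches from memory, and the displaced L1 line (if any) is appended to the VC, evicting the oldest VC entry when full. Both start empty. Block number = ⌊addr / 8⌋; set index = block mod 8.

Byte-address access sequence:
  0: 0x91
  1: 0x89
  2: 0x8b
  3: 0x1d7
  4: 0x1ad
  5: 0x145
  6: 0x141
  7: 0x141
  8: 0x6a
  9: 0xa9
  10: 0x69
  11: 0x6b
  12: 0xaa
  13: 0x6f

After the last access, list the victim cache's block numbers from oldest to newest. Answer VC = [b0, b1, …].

VC = [18, 53, 21]

#0 0x91→b18/s2 MISS; vc=[]
#1 0x89→b17/s1 MISS; vc=[]
#2 0x8b→b17/s1 L1-HIT; vc=[]
#3 0x1d7→b58/s2 MISS; vc=[18]
#4 0x1ad→b53/s5 MISS; vc=[18]
#5 0x145→b40/s0 MISS; vc=[18]
#6 0x141→b40/s0 L1-HIT; vc=[18]
#7 0x141→b40/s0 L1-HIT; vc=[18]
#8 0x6a→b13/s5 MISS; vc=[18,53]
#9 0xa9→b21/s5 MISS; vc=[18,53,13]
#10 0x69→b13/s5 VC-HIT; vc=[18,53,21]
#11 0x6b→b13/s5 L1-HIT; vc=[18,53,21]
#12 0xaa→b21/s5 VC-HIT; vc=[18,53,13]
#13 0x6f→b13/s5 VC-HIT; vc=[18,53,21]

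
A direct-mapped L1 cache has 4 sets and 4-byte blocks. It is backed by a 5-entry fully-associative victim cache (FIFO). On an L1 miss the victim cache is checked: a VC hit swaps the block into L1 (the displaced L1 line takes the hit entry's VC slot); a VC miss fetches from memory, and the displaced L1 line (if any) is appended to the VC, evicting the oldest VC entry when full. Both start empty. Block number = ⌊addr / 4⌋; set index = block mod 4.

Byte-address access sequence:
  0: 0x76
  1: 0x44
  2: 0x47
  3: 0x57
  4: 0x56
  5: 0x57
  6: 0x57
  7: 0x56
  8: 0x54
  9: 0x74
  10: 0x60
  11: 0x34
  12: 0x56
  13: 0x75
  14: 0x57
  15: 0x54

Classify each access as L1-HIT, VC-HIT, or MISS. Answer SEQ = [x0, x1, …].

SEQ = [MISS, MISS, L1-HIT, MISS, L1-HIT, L1-HIT, L1-HIT, L1-HIT, L1-HIT, VC-HIT, MISS, MISS, VC-HIT, VC-HIT, VC-HIT, L1-HIT]

  [0] addr=0x76 blk=29 s=1: MISS | VC []
  [1] addr=0x44 blk=17 s=1: MISS | VC [29]
  [2] addr=0x47 blk=17 s=1: L1-HIT | VC [29]
  [3] addr=0x57 blk=21 s=1: MISS | VC [29, 17]
  [4] addr=0x56 blk=21 s=1: L1-HIT | VC [29, 17]
  [5] addr=0x57 blk=21 s=1: L1-HIT | VC [29, 17]
  [6] addr=0x57 blk=21 s=1: L1-HIT | VC [29, 17]
  [7] addr=0x56 blk=21 s=1: L1-HIT | VC [29, 17]
  [8] addr=0x54 blk=21 s=1: L1-HIT | VC [29, 17]
  [9] addr=0x74 blk=29 s=1: VC-HIT | VC [21, 17]
  [10] addr=0x60 blk=24 s=0: MISS | VC [21, 17]
  [11] addr=0x34 blk=13 s=1: MISS | VC [21, 17, 29]
  [12] addr=0x56 blk=21 s=1: VC-HIT | VC [13, 17, 29]
  [13] addr=0x75 blk=29 s=1: VC-HIT | VC [13, 17, 21]
  [14] addr=0x57 blk=21 s=1: VC-HIT | VC [13, 17, 29]
  [15] addr=0x54 blk=21 s=1: L1-HIT | VC [13, 17, 29]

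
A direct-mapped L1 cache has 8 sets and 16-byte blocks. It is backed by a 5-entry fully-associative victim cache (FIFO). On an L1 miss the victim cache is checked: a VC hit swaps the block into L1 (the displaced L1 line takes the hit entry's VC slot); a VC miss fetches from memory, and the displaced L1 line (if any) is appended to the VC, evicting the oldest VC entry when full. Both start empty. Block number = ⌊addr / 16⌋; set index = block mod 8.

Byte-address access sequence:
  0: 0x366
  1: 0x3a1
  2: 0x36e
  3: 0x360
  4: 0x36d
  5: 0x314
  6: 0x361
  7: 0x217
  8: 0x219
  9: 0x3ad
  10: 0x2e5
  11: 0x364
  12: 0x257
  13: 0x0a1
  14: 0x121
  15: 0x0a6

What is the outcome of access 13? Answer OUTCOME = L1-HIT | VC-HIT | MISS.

OUTCOME = MISS

#0 0x366→b54/s6 MISS; vc=[]
#1 0x3a1→b58/s2 MISS; vc=[]
#2 0x36e→b54/s6 L1-HIT; vc=[]
#3 0x360→b54/s6 L1-HIT; vc=[]
#4 0x36d→b54/s6 L1-HIT; vc=[]
#5 0x314→b49/s1 MISS; vc=[]
#6 0x361→b54/s6 L1-HIT; vc=[]
#7 0x217→b33/s1 MISS; vc=[49]
#8 0x219→b33/s1 L1-HIT; vc=[49]
#9 0x3ad→b58/s2 L1-HIT; vc=[49]
#10 0x2e5→b46/s6 MISS; vc=[49,54]
#11 0x364→b54/s6 VC-HIT; vc=[49,46]
#12 0x257→b37/s5 MISS; vc=[49,46]
#13 0xa1→b10/s2 MISS; vc=[49,46,58]
#14 0x121→b18/s2 MISS; vc=[49,46,58,10]
#15 0xa6→b10/s2 VC-HIT; vc=[49,46,58,18]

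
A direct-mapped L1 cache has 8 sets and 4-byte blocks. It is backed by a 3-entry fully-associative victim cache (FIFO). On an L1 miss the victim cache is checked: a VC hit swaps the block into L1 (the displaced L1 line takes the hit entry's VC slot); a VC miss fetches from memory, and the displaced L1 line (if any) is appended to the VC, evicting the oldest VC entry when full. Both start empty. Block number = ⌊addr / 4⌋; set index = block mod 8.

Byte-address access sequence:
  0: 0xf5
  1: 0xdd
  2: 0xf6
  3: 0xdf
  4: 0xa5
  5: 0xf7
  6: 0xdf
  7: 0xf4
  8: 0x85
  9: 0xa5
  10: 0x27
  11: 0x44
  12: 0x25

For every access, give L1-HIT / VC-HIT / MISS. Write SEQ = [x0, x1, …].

#0 0xf5→b61/s5 MISS; vc=[]
#1 0xdd→b55/s7 MISS; vc=[]
#2 0xf6→b61/s5 L1-HIT; vc=[]
#3 0xdf→b55/s7 L1-HIT; vc=[]
#4 0xa5→b41/s1 MISS; vc=[]
#5 0xf7→b61/s5 L1-HIT; vc=[]
#6 0xdf→b55/s7 L1-HIT; vc=[]
#7 0xf4→b61/s5 L1-HIT; vc=[]
#8 0x85→b33/s1 MISS; vc=[41]
#9 0xa5→b41/s1 VC-HIT; vc=[33]
#10 0x27→b9/s1 MISS; vc=[33,41]
#11 0x44→b17/s1 MISS; vc=[33,41,9]
#12 0x25→b9/s1 VC-HIT; vc=[33,41,17]

SEQ = [MISS, MISS, L1-HIT, L1-HIT, MISS, L1-HIT, L1-HIT, L1-HIT, MISS, VC-HIT, MISS, MISS, VC-HIT]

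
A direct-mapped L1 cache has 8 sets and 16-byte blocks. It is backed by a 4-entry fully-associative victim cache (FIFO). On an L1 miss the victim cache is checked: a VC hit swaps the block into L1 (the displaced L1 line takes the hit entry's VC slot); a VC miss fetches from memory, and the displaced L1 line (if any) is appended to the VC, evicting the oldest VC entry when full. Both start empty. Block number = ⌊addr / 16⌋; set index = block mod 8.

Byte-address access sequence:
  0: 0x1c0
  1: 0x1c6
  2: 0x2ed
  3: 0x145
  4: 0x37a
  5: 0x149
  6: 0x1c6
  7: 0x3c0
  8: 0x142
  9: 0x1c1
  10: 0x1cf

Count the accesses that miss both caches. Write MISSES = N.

MISSES = 5

  [0] addr=0x1c0 blk=28 s=4: MISS | VC []
  [1] addr=0x1c6 blk=28 s=4: L1-HIT | VC []
  [2] addr=0x2ed blk=46 s=6: MISS | VC []
  [3] addr=0x145 blk=20 s=4: MISS | VC [28]
  [4] addr=0x37a blk=55 s=7: MISS | VC [28]
  [5] addr=0x149 blk=20 s=4: L1-HIT | VC [28]
  [6] addr=0x1c6 blk=28 s=4: VC-HIT | VC [20]
  [7] addr=0x3c0 blk=60 s=4: MISS | VC [20, 28]
  [8] addr=0x142 blk=20 s=4: VC-HIT | VC [60, 28]
  [9] addr=0x1c1 blk=28 s=4: VC-HIT | VC [60, 20]
  [10] addr=0x1cf blk=28 s=4: L1-HIT | VC [60, 20]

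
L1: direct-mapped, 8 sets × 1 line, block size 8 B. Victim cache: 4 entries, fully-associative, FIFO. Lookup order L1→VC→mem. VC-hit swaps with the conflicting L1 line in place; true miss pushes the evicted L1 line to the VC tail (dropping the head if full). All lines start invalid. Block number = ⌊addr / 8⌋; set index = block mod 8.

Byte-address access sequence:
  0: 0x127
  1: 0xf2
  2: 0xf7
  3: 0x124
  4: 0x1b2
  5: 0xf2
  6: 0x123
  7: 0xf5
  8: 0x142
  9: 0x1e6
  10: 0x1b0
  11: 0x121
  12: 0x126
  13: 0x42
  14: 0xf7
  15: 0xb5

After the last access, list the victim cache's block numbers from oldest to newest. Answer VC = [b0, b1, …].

0: 0x127 (blk 36, set 4) → MISS  vc=[]
1: 0xf2 (blk 30, set 6) → MISS  vc=[]
2: 0xf7 (blk 30, set 6) → L1-HIT  vc=[]
3: 0x124 (blk 36, set 4) → L1-HIT  vc=[]
4: 0x1b2 (blk 54, set 6) → MISS  vc=[30]
5: 0xf2 (blk 30, set 6) → VC-HIT  vc=[54]
6: 0x123 (blk 36, set 4) → L1-HIT  vc=[54]
7: 0xf5 (blk 30, set 6) → L1-HIT  vc=[54]
8: 0x142 (blk 40, set 0) → MISS  vc=[54]
9: 0x1e6 (blk 60, set 4) → MISS  vc=[54, 36]
10: 0x1b0 (blk 54, set 6) → VC-HIT  vc=[30, 36]
11: 0x121 (blk 36, set 4) → VC-HIT  vc=[30, 60]
12: 0x126 (blk 36, set 4) → L1-HIT  vc=[30, 60]
13: 0x42 (blk 8, set 0) → MISS  vc=[30, 60, 40]
14: 0xf7 (blk 30, set 6) → VC-HIT  vc=[54, 60, 40]
15: 0xb5 (blk 22, set 6) → MISS  vc=[54, 60, 40, 30]

VC = [54, 60, 40, 30]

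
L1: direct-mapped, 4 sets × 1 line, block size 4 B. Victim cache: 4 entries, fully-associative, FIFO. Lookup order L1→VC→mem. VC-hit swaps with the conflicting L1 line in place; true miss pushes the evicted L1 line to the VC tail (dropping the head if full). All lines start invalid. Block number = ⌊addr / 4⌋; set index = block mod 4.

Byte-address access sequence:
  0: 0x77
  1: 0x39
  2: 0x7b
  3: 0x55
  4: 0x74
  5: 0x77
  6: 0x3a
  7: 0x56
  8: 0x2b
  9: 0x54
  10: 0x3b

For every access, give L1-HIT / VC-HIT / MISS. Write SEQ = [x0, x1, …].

SEQ = [MISS, MISS, MISS, MISS, VC-HIT, L1-HIT, VC-HIT, VC-HIT, MISS, L1-HIT, VC-HIT]

#0 0x77→b29/s1 MISS; vc=[]
#1 0x39→b14/s2 MISS; vc=[]
#2 0x7b→b30/s2 MISS; vc=[14]
#3 0x55→b21/s1 MISS; vc=[14,29]
#4 0x74→b29/s1 VC-HIT; vc=[14,21]
#5 0x77→b29/s1 L1-HIT; vc=[14,21]
#6 0x3a→b14/s2 VC-HIT; vc=[30,21]
#7 0x56→b21/s1 VC-HIT; vc=[30,29]
#8 0x2b→b10/s2 MISS; vc=[30,29,14]
#9 0x54→b21/s1 L1-HIT; vc=[30,29,14]
#10 0x3b→b14/s2 VC-HIT; vc=[30,29,10]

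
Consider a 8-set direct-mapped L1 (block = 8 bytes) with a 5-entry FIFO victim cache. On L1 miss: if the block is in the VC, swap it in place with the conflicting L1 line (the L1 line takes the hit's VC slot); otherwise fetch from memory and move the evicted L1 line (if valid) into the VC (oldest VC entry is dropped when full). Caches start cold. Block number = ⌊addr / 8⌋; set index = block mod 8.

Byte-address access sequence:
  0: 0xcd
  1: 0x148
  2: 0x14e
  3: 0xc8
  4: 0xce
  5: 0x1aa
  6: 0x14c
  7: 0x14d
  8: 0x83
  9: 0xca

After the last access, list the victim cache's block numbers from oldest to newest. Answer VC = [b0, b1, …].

#0 0xcd→b25/s1 MISS; vc=[]
#1 0x148→b41/s1 MISS; vc=[25]
#2 0x14e→b41/s1 L1-HIT; vc=[25]
#3 0xc8→b25/s1 VC-HIT; vc=[41]
#4 0xce→b25/s1 L1-HIT; vc=[41]
#5 0x1aa→b53/s5 MISS; vc=[41]
#6 0x14c→b41/s1 VC-HIT; vc=[25]
#7 0x14d→b41/s1 L1-HIT; vc=[25]
#8 0x83→b16/s0 MISS; vc=[25]
#9 0xca→b25/s1 VC-HIT; vc=[41]

VC = [41]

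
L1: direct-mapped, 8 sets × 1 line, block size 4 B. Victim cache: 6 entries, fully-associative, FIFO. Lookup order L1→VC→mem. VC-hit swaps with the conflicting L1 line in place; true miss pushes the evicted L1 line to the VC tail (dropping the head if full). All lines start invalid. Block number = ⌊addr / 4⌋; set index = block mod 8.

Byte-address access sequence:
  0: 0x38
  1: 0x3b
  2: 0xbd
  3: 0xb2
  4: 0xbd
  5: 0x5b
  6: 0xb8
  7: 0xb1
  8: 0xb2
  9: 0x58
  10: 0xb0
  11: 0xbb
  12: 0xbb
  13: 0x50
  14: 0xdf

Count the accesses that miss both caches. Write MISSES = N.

MISSES = 7

  [0] addr=0x38 blk=14 s=6: MISS | VC []
  [1] addr=0x3b blk=14 s=6: L1-HIT | VC []
  [2] addr=0xbd blk=47 s=7: MISS | VC []
  [3] addr=0xb2 blk=44 s=4: MISS | VC []
  [4] addr=0xbd blk=47 s=7: L1-HIT | VC []
  [5] addr=0x5b blk=22 s=6: MISS | VC [14]
  [6] addr=0xb8 blk=46 s=6: MISS | VC [14, 22]
  [7] addr=0xb1 blk=44 s=4: L1-HIT | VC [14, 22]
  [8] addr=0xb2 blk=44 s=4: L1-HIT | VC [14, 22]
  [9] addr=0x58 blk=22 s=6: VC-HIT | VC [14, 46]
  [10] addr=0xb0 blk=44 s=4: L1-HIT | VC [14, 46]
  [11] addr=0xbb blk=46 s=6: VC-HIT | VC [14, 22]
  [12] addr=0xbb blk=46 s=6: L1-HIT | VC [14, 22]
  [13] addr=0x50 blk=20 s=4: MISS | VC [14, 22, 44]
  [14] addr=0xdf blk=55 s=7: MISS | VC [14, 22, 44, 47]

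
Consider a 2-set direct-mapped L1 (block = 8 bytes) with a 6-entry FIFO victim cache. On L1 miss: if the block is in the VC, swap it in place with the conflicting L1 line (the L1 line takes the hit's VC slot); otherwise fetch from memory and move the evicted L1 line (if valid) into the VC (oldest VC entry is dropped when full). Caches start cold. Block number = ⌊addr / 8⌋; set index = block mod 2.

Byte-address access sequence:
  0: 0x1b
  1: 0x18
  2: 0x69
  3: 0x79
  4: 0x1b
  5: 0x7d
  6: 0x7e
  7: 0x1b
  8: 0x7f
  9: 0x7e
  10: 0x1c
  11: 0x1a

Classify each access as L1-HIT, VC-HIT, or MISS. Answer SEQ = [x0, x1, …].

SEQ = [MISS, L1-HIT, MISS, MISS, VC-HIT, VC-HIT, L1-HIT, VC-HIT, VC-HIT, L1-HIT, VC-HIT, L1-HIT]

0: 0x1b (blk 3, set 1) → MISS  vc=[]
1: 0x18 (blk 3, set 1) → L1-HIT  vc=[]
2: 0x69 (blk 13, set 1) → MISS  vc=[3]
3: 0x79 (blk 15, set 1) → MISS  vc=[3, 13]
4: 0x1b (blk 3, set 1) → VC-HIT  vc=[15, 13]
5: 0x7d (blk 15, set 1) → VC-HIT  vc=[3, 13]
6: 0x7e (blk 15, set 1) → L1-HIT  vc=[3, 13]
7: 0x1b (blk 3, set 1) → VC-HIT  vc=[15, 13]
8: 0x7f (blk 15, set 1) → VC-HIT  vc=[3, 13]
9: 0x7e (blk 15, set 1) → L1-HIT  vc=[3, 13]
10: 0x1c (blk 3, set 1) → VC-HIT  vc=[15, 13]
11: 0x1a (blk 3, set 1) → L1-HIT  vc=[15, 13]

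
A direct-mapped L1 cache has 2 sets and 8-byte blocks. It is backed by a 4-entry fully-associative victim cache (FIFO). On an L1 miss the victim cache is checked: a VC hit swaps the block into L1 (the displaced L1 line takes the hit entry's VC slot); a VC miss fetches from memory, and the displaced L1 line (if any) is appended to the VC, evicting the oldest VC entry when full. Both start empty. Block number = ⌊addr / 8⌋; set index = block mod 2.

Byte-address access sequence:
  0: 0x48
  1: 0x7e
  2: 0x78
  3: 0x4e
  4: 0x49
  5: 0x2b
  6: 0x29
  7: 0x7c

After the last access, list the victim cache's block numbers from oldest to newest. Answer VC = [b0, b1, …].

0: 0x48 (blk 9, set 1) → MISS  vc=[]
1: 0x7e (blk 15, set 1) → MISS  vc=[9]
2: 0x78 (blk 15, set 1) → L1-HIT  vc=[9]
3: 0x4e (blk 9, set 1) → VC-HIT  vc=[15]
4: 0x49 (blk 9, set 1) → L1-HIT  vc=[15]
5: 0x2b (blk 5, set 1) → MISS  vc=[15, 9]
6: 0x29 (blk 5, set 1) → L1-HIT  vc=[15, 9]
7: 0x7c (blk 15, set 1) → VC-HIT  vc=[5, 9]

VC = [5, 9]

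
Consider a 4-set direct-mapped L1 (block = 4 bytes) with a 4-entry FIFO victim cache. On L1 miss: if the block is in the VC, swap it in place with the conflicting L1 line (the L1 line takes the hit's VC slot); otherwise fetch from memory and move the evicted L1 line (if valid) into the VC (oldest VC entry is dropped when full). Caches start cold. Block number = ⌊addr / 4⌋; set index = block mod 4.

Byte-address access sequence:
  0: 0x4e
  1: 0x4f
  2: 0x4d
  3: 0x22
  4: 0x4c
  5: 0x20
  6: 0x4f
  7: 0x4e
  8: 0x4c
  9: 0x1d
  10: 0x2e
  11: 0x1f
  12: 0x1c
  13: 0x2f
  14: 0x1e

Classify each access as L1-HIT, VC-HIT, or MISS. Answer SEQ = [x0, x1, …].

  [0] addr=0x4e blk=19 s=3: MISS | VC []
  [1] addr=0x4f blk=19 s=3: L1-HIT | VC []
  [2] addr=0x4d blk=19 s=3: L1-HIT | VC []
  [3] addr=0x22 blk=8 s=0: MISS | VC []
  [4] addr=0x4c blk=19 s=3: L1-HIT | VC []
  [5] addr=0x20 blk=8 s=0: L1-HIT | VC []
  [6] addr=0x4f blk=19 s=3: L1-HIT | VC []
  [7] addr=0x4e blk=19 s=3: L1-HIT | VC []
  [8] addr=0x4c blk=19 s=3: L1-HIT | VC []
  [9] addr=0x1d blk=7 s=3: MISS | VC [19]
  [10] addr=0x2e blk=11 s=3: MISS | VC [19, 7]
  [11] addr=0x1f blk=7 s=3: VC-HIT | VC [19, 11]
  [12] addr=0x1c blk=7 s=3: L1-HIT | VC [19, 11]
  [13] addr=0x2f blk=11 s=3: VC-HIT | VC [19, 7]
  [14] addr=0x1e blk=7 s=3: VC-HIT | VC [19, 11]

SEQ = [MISS, L1-HIT, L1-HIT, MISS, L1-HIT, L1-HIT, L1-HIT, L1-HIT, L1-HIT, MISS, MISS, VC-HIT, L1-HIT, VC-HIT, VC-HIT]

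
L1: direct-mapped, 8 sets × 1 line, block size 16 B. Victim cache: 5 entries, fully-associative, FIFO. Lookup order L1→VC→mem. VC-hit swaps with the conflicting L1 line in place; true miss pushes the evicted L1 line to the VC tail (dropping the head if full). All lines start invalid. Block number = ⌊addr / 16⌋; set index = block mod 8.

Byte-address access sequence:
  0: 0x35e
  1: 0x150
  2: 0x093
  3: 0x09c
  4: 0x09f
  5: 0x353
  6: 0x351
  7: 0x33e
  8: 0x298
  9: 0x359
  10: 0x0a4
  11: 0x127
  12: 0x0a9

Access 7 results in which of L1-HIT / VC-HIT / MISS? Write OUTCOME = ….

  [0] addr=0x35e blk=53 s=5: MISS | VC []
  [1] addr=0x150 blk=21 s=5: MISS | VC [53]
  [2] addr=0x93 blk=9 s=1: MISS | VC [53]
  [3] addr=0x9c blk=9 s=1: L1-HIT | VC [53]
  [4] addr=0x9f blk=9 s=1: L1-HIT | VC [53]
  [5] addr=0x353 blk=53 s=5: VC-HIT | VC [21]
  [6] addr=0x351 blk=53 s=5: L1-HIT | VC [21]
  [7] addr=0x33e blk=51 s=3: MISS | VC [21]
  [8] addr=0x298 blk=41 s=1: MISS | VC [21, 9]
  [9] addr=0x359 blk=53 s=5: L1-HIT | VC [21, 9]
  [10] addr=0xa4 blk=10 s=2: MISS | VC [21, 9]
  [11] addr=0x127 blk=18 s=2: MISS | VC [21, 9, 10]
  [12] addr=0xa9 blk=10 s=2: VC-HIT | VC [21, 9, 18]

OUTCOME = MISS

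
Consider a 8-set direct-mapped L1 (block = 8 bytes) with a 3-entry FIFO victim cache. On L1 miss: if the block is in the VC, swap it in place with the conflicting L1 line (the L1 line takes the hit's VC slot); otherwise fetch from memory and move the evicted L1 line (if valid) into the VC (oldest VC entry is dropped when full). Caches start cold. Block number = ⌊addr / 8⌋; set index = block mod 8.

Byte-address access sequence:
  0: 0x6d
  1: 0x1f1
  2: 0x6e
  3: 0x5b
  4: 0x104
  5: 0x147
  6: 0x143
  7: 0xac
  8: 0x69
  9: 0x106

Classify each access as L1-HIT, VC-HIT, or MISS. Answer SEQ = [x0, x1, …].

0: 0x6d (blk 13, set 5) → MISS  vc=[]
1: 0x1f1 (blk 62, set 6) → MISS  vc=[]
2: 0x6e (blk 13, set 5) → L1-HIT  vc=[]
3: 0x5b (blk 11, set 3) → MISS  vc=[]
4: 0x104 (blk 32, set 0) → MISS  vc=[]
5: 0x147 (blk 40, set 0) → MISS  vc=[32]
6: 0x143 (blk 40, set 0) → L1-HIT  vc=[32]
7: 0xac (blk 21, set 5) → MISS  vc=[32, 13]
8: 0x69 (blk 13, set 5) → VC-HIT  vc=[32, 21]
9: 0x106 (blk 32, set 0) → VC-HIT  vc=[40, 21]

SEQ = [MISS, MISS, L1-HIT, MISS, MISS, MISS, L1-HIT, MISS, VC-HIT, VC-HIT]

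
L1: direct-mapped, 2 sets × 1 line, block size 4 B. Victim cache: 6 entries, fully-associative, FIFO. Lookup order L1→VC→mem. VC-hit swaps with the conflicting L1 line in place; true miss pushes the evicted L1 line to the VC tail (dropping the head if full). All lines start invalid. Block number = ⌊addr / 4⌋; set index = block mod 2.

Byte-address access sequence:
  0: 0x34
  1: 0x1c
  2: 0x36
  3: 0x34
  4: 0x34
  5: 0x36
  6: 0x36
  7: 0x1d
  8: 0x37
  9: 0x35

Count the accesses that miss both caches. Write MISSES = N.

MISSES = 2

  [0] addr=0x34 blk=13 s=1: MISS | VC []
  [1] addr=0x1c blk=7 s=1: MISS | VC [13]
  [2] addr=0x36 blk=13 s=1: VC-HIT | VC [7]
  [3] addr=0x34 blk=13 s=1: L1-HIT | VC [7]
  [4] addr=0x34 blk=13 s=1: L1-HIT | VC [7]
  [5] addr=0x36 blk=13 s=1: L1-HIT | VC [7]
  [6] addr=0x36 blk=13 s=1: L1-HIT | VC [7]
  [7] addr=0x1d blk=7 s=1: VC-HIT | VC [13]
  [8] addr=0x37 blk=13 s=1: VC-HIT | VC [7]
  [9] addr=0x35 blk=13 s=1: L1-HIT | VC [7]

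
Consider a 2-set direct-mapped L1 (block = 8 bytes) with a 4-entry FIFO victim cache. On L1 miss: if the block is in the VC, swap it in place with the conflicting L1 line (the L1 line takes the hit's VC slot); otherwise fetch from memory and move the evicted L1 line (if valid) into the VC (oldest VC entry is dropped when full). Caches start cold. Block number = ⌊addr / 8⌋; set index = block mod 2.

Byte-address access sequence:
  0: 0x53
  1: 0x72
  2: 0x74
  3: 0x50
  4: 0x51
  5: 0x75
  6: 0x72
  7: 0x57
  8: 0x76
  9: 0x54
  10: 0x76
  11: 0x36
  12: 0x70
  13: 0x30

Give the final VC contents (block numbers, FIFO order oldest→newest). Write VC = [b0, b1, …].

  [0] addr=0x53 blk=10 s=0: MISS | VC []
  [1] addr=0x72 blk=14 s=0: MISS | VC [10]
  [2] addr=0x74 blk=14 s=0: L1-HIT | VC [10]
  [3] addr=0x50 blk=10 s=0: VC-HIT | VC [14]
  [4] addr=0x51 blk=10 s=0: L1-HIT | VC [14]
  [5] addr=0x75 blk=14 s=0: VC-HIT | VC [10]
  [6] addr=0x72 blk=14 s=0: L1-HIT | VC [10]
  [7] addr=0x57 blk=10 s=0: VC-HIT | VC [14]
  [8] addr=0x76 blk=14 s=0: VC-HIT | VC [10]
  [9] addr=0x54 blk=10 s=0: VC-HIT | VC [14]
  [10] addr=0x76 blk=14 s=0: VC-HIT | VC [10]
  [11] addr=0x36 blk=6 s=0: MISS | VC [10, 14]
  [12] addr=0x70 blk=14 s=0: VC-HIT | VC [10, 6]
  [13] addr=0x30 blk=6 s=0: VC-HIT | VC [10, 14]

VC = [10, 14]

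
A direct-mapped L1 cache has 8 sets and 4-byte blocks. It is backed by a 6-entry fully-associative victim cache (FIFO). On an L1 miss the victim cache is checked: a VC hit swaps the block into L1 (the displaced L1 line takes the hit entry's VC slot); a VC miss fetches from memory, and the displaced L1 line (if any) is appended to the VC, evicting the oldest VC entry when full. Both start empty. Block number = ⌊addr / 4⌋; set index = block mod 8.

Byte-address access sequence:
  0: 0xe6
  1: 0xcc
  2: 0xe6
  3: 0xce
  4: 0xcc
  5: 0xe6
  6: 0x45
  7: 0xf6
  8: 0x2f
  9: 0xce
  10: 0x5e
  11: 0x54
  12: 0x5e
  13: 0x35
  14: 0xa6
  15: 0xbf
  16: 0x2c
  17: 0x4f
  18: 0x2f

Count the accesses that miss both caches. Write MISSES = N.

MISSES = 11

#0 0xe6→b57/s1 MISS; vc=[]
#1 0xcc→b51/s3 MISS; vc=[]
#2 0xe6→b57/s1 L1-HIT; vc=[]
#3 0xce→b51/s3 L1-HIT; vc=[]
#4 0xcc→b51/s3 L1-HIT; vc=[]
#5 0xe6→b57/s1 L1-HIT; vc=[]
#6 0x45→b17/s1 MISS; vc=[57]
#7 0xf6→b61/s5 MISS; vc=[57]
#8 0x2f→b11/s3 MISS; vc=[57,51]
#9 0xce→b51/s3 VC-HIT; vc=[57,11]
#10 0x5e→b23/s7 MISS; vc=[57,11]
#11 0x54→b21/s5 MISS; vc=[57,11,61]
#12 0x5e→b23/s7 L1-HIT; vc=[57,11,61]
#13 0x35→b13/s5 MISS; vc=[57,11,61,21]
#14 0xa6→b41/s1 MISS; vc=[57,11,61,21,17]
#15 0xbf→b47/s7 MISS; vc=[57,11,61,21,17,23]
#16 0x2c→b11/s3 VC-HIT; vc=[57,51,61,21,17,23]
#17 0x4f→b19/s3 MISS; vc=[51,61,21,17,23,11]
#18 0x2f→b11/s3 VC-HIT; vc=[51,61,21,17,23,19]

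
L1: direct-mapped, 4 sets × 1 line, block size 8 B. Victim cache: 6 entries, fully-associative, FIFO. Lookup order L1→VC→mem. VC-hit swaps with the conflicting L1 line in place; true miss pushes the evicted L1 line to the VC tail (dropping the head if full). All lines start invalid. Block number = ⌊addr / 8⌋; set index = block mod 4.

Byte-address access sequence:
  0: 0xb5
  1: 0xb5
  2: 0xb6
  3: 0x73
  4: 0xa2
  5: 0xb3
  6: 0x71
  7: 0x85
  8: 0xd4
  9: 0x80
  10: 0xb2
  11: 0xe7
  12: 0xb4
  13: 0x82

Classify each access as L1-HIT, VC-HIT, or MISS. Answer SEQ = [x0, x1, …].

  [0] addr=0xb5 blk=22 s=2: MISS | VC []
  [1] addr=0xb5 blk=22 s=2: L1-HIT | VC []
  [2] addr=0xb6 blk=22 s=2: L1-HIT | VC []
  [3] addr=0x73 blk=14 s=2: MISS | VC [22]
  [4] addr=0xa2 blk=20 s=0: MISS | VC [22]
  [5] addr=0xb3 blk=22 s=2: VC-HIT | VC [14]
  [6] addr=0x71 blk=14 s=2: VC-HIT | VC [22]
  [7] addr=0x85 blk=16 s=0: MISS | VC [22, 20]
  [8] addr=0xd4 blk=26 s=2: MISS | VC [22, 20, 14]
  [9] addr=0x80 blk=16 s=0: L1-HIT | VC [22, 20, 14]
  [10] addr=0xb2 blk=22 s=2: VC-HIT | VC [26, 20, 14]
  [11] addr=0xe7 blk=28 s=0: MISS | VC [26, 20, 14, 16]
  [12] addr=0xb4 blk=22 s=2: L1-HIT | VC [26, 20, 14, 16]
  [13] addr=0x82 blk=16 s=0: VC-HIT | VC [26, 20, 14, 28]

SEQ = [MISS, L1-HIT, L1-HIT, MISS, MISS, VC-HIT, VC-HIT, MISS, MISS, L1-HIT, VC-HIT, MISS, L1-HIT, VC-HIT]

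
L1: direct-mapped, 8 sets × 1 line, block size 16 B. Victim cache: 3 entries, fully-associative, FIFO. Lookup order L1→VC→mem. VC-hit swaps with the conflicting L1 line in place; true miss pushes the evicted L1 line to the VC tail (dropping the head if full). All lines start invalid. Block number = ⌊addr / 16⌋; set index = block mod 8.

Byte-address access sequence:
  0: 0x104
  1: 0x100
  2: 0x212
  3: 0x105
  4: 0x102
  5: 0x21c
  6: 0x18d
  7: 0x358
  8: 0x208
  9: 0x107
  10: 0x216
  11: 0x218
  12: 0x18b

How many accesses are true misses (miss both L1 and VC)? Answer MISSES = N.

MISSES = 5

#0 0x104→b16/s0 MISS; vc=[]
#1 0x100→b16/s0 L1-HIT; vc=[]
#2 0x212→b33/s1 MISS; vc=[]
#3 0x105→b16/s0 L1-HIT; vc=[]
#4 0x102→b16/s0 L1-HIT; vc=[]
#5 0x21c→b33/s1 L1-HIT; vc=[]
#6 0x18d→b24/s0 MISS; vc=[16]
#7 0x358→b53/s5 MISS; vc=[16]
#8 0x208→b32/s0 MISS; vc=[16,24]
#9 0x107→b16/s0 VC-HIT; vc=[32,24]
#10 0x216→b33/s1 L1-HIT; vc=[32,24]
#11 0x218→b33/s1 L1-HIT; vc=[32,24]
#12 0x18b→b24/s0 VC-HIT; vc=[32,16]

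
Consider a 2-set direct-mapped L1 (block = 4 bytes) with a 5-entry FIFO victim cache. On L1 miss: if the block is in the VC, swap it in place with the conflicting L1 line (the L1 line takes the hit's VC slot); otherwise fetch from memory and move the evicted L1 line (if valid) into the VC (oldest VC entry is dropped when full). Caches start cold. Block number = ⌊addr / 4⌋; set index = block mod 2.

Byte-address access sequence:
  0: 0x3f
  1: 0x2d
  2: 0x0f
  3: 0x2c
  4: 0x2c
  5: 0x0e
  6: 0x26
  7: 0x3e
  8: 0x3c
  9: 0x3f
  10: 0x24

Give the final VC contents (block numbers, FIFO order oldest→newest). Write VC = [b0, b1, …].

0: 0x3f (blk 15, set 1) → MISS  vc=[]
1: 0x2d (blk 11, set 1) → MISS  vc=[15]
2: 0xf (blk 3, set 1) → MISS  vc=[15, 11]
3: 0x2c (blk 11, set 1) → VC-HIT  vc=[15, 3]
4: 0x2c (blk 11, set 1) → L1-HIT  vc=[15, 3]
5: 0xe (blk 3, set 1) → VC-HIT  vc=[15, 11]
6: 0x26 (blk 9, set 1) → MISS  vc=[15, 11, 3]
7: 0x3e (blk 15, set 1) → VC-HIT  vc=[9, 11, 3]
8: 0x3c (blk 15, set 1) → L1-HIT  vc=[9, 11, 3]
9: 0x3f (blk 15, set 1) → L1-HIT  vc=[9, 11, 3]
10: 0x24 (blk 9, set 1) → VC-HIT  vc=[15, 11, 3]

VC = [15, 11, 3]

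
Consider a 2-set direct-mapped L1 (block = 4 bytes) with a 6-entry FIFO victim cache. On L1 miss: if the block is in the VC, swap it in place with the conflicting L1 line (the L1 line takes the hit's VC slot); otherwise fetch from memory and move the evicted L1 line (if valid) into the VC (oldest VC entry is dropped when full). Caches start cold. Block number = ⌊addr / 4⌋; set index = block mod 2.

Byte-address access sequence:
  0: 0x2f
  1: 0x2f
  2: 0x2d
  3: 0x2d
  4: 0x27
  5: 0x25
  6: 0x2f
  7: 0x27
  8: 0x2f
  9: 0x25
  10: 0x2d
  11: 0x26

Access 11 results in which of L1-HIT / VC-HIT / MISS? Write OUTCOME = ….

OUTCOME = VC-HIT

#0 0x2f→b11/s1 MISS; vc=[]
#1 0x2f→b11/s1 L1-HIT; vc=[]
#2 0x2d→b11/s1 L1-HIT; vc=[]
#3 0x2d→b11/s1 L1-HIT; vc=[]
#4 0x27→b9/s1 MISS; vc=[11]
#5 0x25→b9/s1 L1-HIT; vc=[11]
#6 0x2f→b11/s1 VC-HIT; vc=[9]
#7 0x27→b9/s1 VC-HIT; vc=[11]
#8 0x2f→b11/s1 VC-HIT; vc=[9]
#9 0x25→b9/s1 VC-HIT; vc=[11]
#10 0x2d→b11/s1 VC-HIT; vc=[9]
#11 0x26→b9/s1 VC-HIT; vc=[11]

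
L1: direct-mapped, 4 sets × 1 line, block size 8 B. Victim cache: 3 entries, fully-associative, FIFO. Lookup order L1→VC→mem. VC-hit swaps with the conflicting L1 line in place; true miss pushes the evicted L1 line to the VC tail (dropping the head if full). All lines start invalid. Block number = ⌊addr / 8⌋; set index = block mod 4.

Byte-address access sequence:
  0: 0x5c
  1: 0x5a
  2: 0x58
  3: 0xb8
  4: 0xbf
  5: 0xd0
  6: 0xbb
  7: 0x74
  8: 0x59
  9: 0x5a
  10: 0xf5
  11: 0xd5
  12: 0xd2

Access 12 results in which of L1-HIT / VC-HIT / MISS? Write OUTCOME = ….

OUTCOME = L1-HIT

0: 0x5c (blk 11, set 3) → MISS  vc=[]
1: 0x5a (blk 11, set 3) → L1-HIT  vc=[]
2: 0x58 (blk 11, set 3) → L1-HIT  vc=[]
3: 0xb8 (blk 23, set 3) → MISS  vc=[11]
4: 0xbf (blk 23, set 3) → L1-HIT  vc=[11]
5: 0xd0 (blk 26, set 2) → MISS  vc=[11]
6: 0xbb (blk 23, set 3) → L1-HIT  vc=[11]
7: 0x74 (blk 14, set 2) → MISS  vc=[11, 26]
8: 0x59 (blk 11, set 3) → VC-HIT  vc=[23, 26]
9: 0x5a (blk 11, set 3) → L1-HIT  vc=[23, 26]
10: 0xf5 (blk 30, set 2) → MISS  vc=[23, 26, 14]
11: 0xd5 (blk 26, set 2) → VC-HIT  vc=[23, 30, 14]
12: 0xd2 (blk 26, set 2) → L1-HIT  vc=[23, 30, 14]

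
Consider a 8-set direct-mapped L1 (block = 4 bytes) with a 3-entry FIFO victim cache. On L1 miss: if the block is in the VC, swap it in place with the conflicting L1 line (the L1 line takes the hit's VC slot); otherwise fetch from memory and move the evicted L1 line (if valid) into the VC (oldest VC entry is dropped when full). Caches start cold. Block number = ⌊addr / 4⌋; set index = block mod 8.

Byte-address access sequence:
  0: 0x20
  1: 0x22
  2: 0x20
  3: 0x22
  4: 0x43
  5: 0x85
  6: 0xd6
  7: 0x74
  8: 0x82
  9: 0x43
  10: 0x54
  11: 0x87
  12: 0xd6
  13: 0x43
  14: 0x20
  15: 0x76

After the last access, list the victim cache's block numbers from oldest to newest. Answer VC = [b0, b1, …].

VC = [32, 53, 16]

  [0] addr=0x20 blk=8 s=0: MISS | VC []
  [1] addr=0x22 blk=8 s=0: L1-HIT | VC []
  [2] addr=0x20 blk=8 s=0: L1-HIT | VC []
  [3] addr=0x22 blk=8 s=0: L1-HIT | VC []
  [4] addr=0x43 blk=16 s=0: MISS | VC [8]
  [5] addr=0x85 blk=33 s=1: MISS | VC [8]
  [6] addr=0xd6 blk=53 s=5: MISS | VC [8]
  [7] addr=0x74 blk=29 s=5: MISS | VC [8, 53]
  [8] addr=0x82 blk=32 s=0: MISS | VC [8, 53, 16]
  [9] addr=0x43 blk=16 s=0: VC-HIT | VC [8, 53, 32]
  [10] addr=0x54 blk=21 s=5: MISS | VC [53, 32, 29]
  [11] addr=0x87 blk=33 s=1: L1-HIT | VC [53, 32, 29]
  [12] addr=0xd6 blk=53 s=5: VC-HIT | VC [21, 32, 29]
  [13] addr=0x43 blk=16 s=0: L1-HIT | VC [21, 32, 29]
  [14] addr=0x20 blk=8 s=0: MISS | VC [32, 29, 16]
  [15] addr=0x76 blk=29 s=5: VC-HIT | VC [32, 53, 16]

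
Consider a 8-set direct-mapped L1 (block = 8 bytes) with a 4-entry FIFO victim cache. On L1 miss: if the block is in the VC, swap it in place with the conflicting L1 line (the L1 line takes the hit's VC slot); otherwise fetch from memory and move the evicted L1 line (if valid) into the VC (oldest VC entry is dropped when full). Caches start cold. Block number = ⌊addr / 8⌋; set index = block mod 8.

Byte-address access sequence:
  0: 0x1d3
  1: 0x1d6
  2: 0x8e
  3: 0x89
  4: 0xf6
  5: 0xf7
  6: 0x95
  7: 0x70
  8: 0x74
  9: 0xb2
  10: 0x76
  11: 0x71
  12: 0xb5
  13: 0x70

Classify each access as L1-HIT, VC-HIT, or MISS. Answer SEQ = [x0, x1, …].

#0 0x1d3→b58/s2 MISS; vc=[]
#1 0x1d6→b58/s2 L1-HIT; vc=[]
#2 0x8e→b17/s1 MISS; vc=[]
#3 0x89→b17/s1 L1-HIT; vc=[]
#4 0xf6→b30/s6 MISS; vc=[]
#5 0xf7→b30/s6 L1-HIT; vc=[]
#6 0x95→b18/s2 MISS; vc=[58]
#7 0x70→b14/s6 MISS; vc=[58,30]
#8 0x74→b14/s6 L1-HIT; vc=[58,30]
#9 0xb2→b22/s6 MISS; vc=[58,30,14]
#10 0x76→b14/s6 VC-HIT; vc=[58,30,22]
#11 0x71→b14/s6 L1-HIT; vc=[58,30,22]
#12 0xb5→b22/s6 VC-HIT; vc=[58,30,14]
#13 0x70→b14/s6 VC-HIT; vc=[58,30,22]

SEQ = [MISS, L1-HIT, MISS, L1-HIT, MISS, L1-HIT, MISS, MISS, L1-HIT, MISS, VC-HIT, L1-HIT, VC-HIT, VC-HIT]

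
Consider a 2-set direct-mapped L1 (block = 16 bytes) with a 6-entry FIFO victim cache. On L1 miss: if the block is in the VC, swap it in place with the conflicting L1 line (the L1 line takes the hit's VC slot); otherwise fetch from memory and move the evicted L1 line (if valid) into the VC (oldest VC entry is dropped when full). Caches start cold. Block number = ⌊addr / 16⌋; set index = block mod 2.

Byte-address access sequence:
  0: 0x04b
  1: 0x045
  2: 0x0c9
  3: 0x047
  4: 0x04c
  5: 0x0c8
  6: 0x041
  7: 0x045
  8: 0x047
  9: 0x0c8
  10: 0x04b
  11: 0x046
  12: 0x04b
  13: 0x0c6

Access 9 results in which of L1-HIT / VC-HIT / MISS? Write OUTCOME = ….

OUTCOME = VC-HIT

#0 0x4b→b4/s0 MISS; vc=[]
#1 0x45→b4/s0 L1-HIT; vc=[]
#2 0xc9→b12/s0 MISS; vc=[4]
#3 0x47→b4/s0 VC-HIT; vc=[12]
#4 0x4c→b4/s0 L1-HIT; vc=[12]
#5 0xc8→b12/s0 VC-HIT; vc=[4]
#6 0x41→b4/s0 VC-HIT; vc=[12]
#7 0x45→b4/s0 L1-HIT; vc=[12]
#8 0x47→b4/s0 L1-HIT; vc=[12]
#9 0xc8→b12/s0 VC-HIT; vc=[4]
#10 0x4b→b4/s0 VC-HIT; vc=[12]
#11 0x46→b4/s0 L1-HIT; vc=[12]
#12 0x4b→b4/s0 L1-HIT; vc=[12]
#13 0xc6→b12/s0 VC-HIT; vc=[4]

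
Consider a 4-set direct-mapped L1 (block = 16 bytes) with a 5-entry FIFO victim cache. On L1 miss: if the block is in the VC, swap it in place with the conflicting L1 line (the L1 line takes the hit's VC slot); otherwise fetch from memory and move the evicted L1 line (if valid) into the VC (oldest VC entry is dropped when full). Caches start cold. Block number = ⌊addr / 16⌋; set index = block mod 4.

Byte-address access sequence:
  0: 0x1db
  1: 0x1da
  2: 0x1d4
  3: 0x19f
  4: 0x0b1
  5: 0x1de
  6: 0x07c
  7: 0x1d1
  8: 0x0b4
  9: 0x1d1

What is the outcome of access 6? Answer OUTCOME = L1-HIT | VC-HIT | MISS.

OUTCOME = MISS

#0 0x1db→b29/s1 MISS; vc=[]
#1 0x1da→b29/s1 L1-HIT; vc=[]
#2 0x1d4→b29/s1 L1-HIT; vc=[]
#3 0x19f→b25/s1 MISS; vc=[29]
#4 0xb1→b11/s3 MISS; vc=[29]
#5 0x1de→b29/s1 VC-HIT; vc=[25]
#6 0x7c→b7/s3 MISS; vc=[25,11]
#7 0x1d1→b29/s1 L1-HIT; vc=[25,11]
#8 0xb4→b11/s3 VC-HIT; vc=[25,7]
#9 0x1d1→b29/s1 L1-HIT; vc=[25,7]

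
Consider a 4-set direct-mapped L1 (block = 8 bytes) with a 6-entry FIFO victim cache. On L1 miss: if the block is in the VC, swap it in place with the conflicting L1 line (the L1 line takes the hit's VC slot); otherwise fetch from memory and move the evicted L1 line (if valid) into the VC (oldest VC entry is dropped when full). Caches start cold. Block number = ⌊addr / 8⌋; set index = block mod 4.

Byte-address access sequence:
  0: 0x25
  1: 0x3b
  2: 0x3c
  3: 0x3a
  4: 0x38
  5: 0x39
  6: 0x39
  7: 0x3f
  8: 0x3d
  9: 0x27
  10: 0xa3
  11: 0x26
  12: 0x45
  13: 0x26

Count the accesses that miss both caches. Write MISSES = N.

#0 0x25→b4/s0 MISS; vc=[]
#1 0x3b→b7/s3 MISS; vc=[]
#2 0x3c→b7/s3 L1-HIT; vc=[]
#3 0x3a→b7/s3 L1-HIT; vc=[]
#4 0x38→b7/s3 L1-HIT; vc=[]
#5 0x39→b7/s3 L1-HIT; vc=[]
#6 0x39→b7/s3 L1-HIT; vc=[]
#7 0x3f→b7/s3 L1-HIT; vc=[]
#8 0x3d→b7/s3 L1-HIT; vc=[]
#9 0x27→b4/s0 L1-HIT; vc=[]
#10 0xa3→b20/s0 MISS; vc=[4]
#11 0x26→b4/s0 VC-HIT; vc=[20]
#12 0x45→b8/s0 MISS; vc=[20,4]
#13 0x26→b4/s0 VC-HIT; vc=[20,8]

MISSES = 4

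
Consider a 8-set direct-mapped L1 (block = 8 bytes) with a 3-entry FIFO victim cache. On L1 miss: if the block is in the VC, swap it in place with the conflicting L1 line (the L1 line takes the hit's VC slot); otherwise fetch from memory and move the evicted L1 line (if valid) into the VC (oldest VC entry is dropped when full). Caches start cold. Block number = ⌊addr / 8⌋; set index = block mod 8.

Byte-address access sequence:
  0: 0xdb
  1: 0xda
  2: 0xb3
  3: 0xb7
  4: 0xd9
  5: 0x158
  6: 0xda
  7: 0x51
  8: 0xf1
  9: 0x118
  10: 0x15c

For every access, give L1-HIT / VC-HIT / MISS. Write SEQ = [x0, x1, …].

0: 0xdb (blk 27, set 3) → MISS  vc=[]
1: 0xda (blk 27, set 3) → L1-HIT  vc=[]
2: 0xb3 (blk 22, set 6) → MISS  vc=[]
3: 0xb7 (blk 22, set 6) → L1-HIT  vc=[]
4: 0xd9 (blk 27, set 3) → L1-HIT  vc=[]
5: 0x158 (blk 43, set 3) → MISS  vc=[27]
6: 0xda (blk 27, set 3) → VC-HIT  vc=[43]
7: 0x51 (blk 10, set 2) → MISS  vc=[43]
8: 0xf1 (blk 30, set 6) → MISS  vc=[43, 22]
9: 0x118 (blk 35, set 3) → MISS  vc=[43, 22, 27]
10: 0x15c (blk 43, set 3) → VC-HIT  vc=[35, 22, 27]

SEQ = [MISS, L1-HIT, MISS, L1-HIT, L1-HIT, MISS, VC-HIT, MISS, MISS, MISS, VC-HIT]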